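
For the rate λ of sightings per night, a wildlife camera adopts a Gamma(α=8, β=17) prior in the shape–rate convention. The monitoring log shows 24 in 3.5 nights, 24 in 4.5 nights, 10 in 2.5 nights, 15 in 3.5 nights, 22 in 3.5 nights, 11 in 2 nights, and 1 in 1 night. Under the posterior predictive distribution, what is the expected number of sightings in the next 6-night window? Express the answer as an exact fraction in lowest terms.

Total count: 24 + 24 + 10 + 15 + 22 + 11 + 1 = 107.
Total exposure: 3.5 + 4.5 + 2.5 + 3.5 + 3.5 + 2 + 1 = 20.5 nights.
By Gamma–Poisson conjugacy, the posterior is Gamma(α + Σx, β + Σt) = Gamma(8 + 107, 17 + 20.5) = Gamma(115, 75/2).
Predictive mean over a 6-night window = T·E[λ|data] = 6·115/(75/2) = 92/5.

92/5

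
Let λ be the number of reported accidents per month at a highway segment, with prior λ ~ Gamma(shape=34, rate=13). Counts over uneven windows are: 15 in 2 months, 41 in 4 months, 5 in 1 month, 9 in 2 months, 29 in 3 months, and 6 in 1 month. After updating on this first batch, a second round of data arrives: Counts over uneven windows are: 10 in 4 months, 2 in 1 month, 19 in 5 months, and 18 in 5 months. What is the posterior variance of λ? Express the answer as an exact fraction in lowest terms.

188/1681

Total count: 15 + 41 + 5 + 9 + 29 + 6 = 105.
Total exposure: 2 + 4 + 1 + 2 + 3 + 1 = 13 months.
After the first batch: Gamma(34 + 105, 13 + 13) = Gamma(139, 26).
Total count: 10 + 2 + 19 + 18 = 49.
Total exposure: 4 + 1 + 5 + 5 = 15 months.
After the second batch: Gamma(139 + 49, 26 + 15) = Gamma(188, 41).
Posterior variance = α'/β'² = 188/1681.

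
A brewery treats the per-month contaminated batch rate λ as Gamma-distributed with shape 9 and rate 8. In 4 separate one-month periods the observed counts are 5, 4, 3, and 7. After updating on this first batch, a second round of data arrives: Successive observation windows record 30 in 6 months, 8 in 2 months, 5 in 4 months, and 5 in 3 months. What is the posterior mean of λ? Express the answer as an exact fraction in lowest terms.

Total count: 5 + 4 + 3 + 7 = 19.
Total exposure: 4 months.
After the first batch: Gamma(9 + 19, 8 + 4) = Gamma(28, 12).
Total count: 30 + 8 + 5 + 5 = 48.
Total exposure: 6 + 2 + 4 + 3 = 15 months.
After the second batch: Gamma(28 + 48, 12 + 15) = Gamma(76, 27).
Posterior mean = α'/β' = 76/27.

76/27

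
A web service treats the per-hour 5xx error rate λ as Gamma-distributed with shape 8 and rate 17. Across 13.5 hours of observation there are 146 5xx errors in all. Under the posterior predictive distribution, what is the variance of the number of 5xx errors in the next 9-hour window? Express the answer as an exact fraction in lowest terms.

Total count 146 over total exposure 13.5 hours.
Gamma(α, β) with Poisson data over total exposure Σt gives posterior Gamma(α+Σx, β+Σt) = Gamma(154, 61/2).
The posterior predictive for a window of length T is Negative Binomial with variance T·α'·(β'+T)/β'² = 9·154·(79/2)/(3721/4) = 218988/3721.

218988/3721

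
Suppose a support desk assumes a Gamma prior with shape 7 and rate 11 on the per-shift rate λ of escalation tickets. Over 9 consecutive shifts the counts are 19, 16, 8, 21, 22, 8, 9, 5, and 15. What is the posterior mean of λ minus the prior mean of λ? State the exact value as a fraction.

129/22

Total count: 19 + 16 + 8 + 21 + 22 + 8 + 9 + 5 + 15 = 123.
Total exposure: 9 shifts.
The Gamma prior is conjugate for the Poisson rate, so λ | data ~ Gamma(7+123, 11+9) = Gamma(130, 20).
Posterior mean = 130/20 = 13/2; prior mean = 7/11 = 7/11. Difference = 13/2 − 7/11 = 129/22.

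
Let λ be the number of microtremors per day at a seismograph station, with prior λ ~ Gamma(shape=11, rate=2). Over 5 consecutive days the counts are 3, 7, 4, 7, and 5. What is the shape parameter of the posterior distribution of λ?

Total count: 3 + 7 + 4 + 7 + 5 = 26.
Total exposure: 5 days.
Gamma(α, β) with Poisson data over total exposure Σt gives posterior Gamma(α+Σx, β+Σt) = Gamma(37, 7).

37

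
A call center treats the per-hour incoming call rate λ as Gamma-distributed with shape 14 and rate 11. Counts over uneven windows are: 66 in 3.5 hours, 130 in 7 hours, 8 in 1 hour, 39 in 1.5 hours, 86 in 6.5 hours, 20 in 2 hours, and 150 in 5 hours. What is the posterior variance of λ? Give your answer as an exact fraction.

228/625

Total count: 66 + 130 + 8 + 39 + 86 + 20 + 150 = 499.
Total exposure: 3.5 + 7 + 1 + 1.5 + 6.5 + 2 + 5 = 26.5 hours.
Conjugate update: add total count to the shape and total exposure to the rate, giving Gamma(513, 75/2).
Posterior variance = α'/β'² = 513/(5625/4) = 228/625.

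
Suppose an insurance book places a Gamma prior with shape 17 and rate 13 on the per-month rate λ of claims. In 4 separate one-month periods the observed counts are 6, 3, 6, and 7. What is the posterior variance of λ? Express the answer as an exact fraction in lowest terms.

Total count: 6 + 3 + 6 + 7 = 22.
Total exposure: 4 months.
Posterior: α' = 17 + 22 = 39, β' = 13 + 4 = 17.
Posterior variance = α'/β'² = 39/289.

39/289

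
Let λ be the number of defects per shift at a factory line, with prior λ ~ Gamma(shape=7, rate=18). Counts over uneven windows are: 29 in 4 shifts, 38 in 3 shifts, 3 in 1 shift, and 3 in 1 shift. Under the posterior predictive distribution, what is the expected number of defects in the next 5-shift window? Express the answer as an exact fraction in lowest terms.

400/27

Total count: 29 + 38 + 3 + 3 = 73.
Total exposure: 4 + 3 + 1 + 1 = 9 shifts.
Posterior: α' = 7 + 73 = 80, β' = 18 + 9 = 27.
Predictive mean over a 5-shift window = T·E[λ|data] = 5·80/27 = 400/27.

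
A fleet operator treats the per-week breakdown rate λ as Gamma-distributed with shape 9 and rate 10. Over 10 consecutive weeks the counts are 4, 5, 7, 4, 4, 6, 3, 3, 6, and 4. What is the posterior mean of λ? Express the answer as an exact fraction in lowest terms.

Total count: 4 + 5 + 7 + 4 + 4 + 6 + 3 + 3 + 6 + 4 = 46.
Total exposure: 10 weeks.
Posterior: α' = 9 + 46 = 55, β' = 10 + 10 = 20.
Posterior mean = α'/β' = 55/20 = 11/4.

11/4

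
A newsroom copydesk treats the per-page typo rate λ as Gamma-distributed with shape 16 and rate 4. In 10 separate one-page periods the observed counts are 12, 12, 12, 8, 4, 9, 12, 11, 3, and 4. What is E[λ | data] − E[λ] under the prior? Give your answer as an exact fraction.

Total count: 12 + 12 + 12 + 8 + 4 + 9 + 12 + 11 + 3 + 4 = 87.
Total exposure: 10 pages.
Posterior: α' = 16 + 87 = 103, β' = 4 + 10 = 14.
Posterior mean = 103/14 = 103/14; prior mean = 16/4 = 4. Difference = 103/14 − 4 = 47/14.

47/14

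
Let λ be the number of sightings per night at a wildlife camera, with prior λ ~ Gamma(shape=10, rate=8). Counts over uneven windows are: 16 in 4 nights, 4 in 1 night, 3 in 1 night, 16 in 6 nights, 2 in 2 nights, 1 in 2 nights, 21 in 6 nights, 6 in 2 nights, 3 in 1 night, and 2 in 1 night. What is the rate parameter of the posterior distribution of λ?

Total count: 16 + 4 + 3 + 16 + 2 + 1 + 21 + 6 + 3 + 2 = 74.
Total exposure: 4 + 1 + 1 + 6 + 2 + 2 + 6 + 2 + 1 + 1 = 26 nights.
The Gamma prior is conjugate for the Poisson rate, so λ | data ~ Gamma(10+74, 8+26) = Gamma(84, 34).

34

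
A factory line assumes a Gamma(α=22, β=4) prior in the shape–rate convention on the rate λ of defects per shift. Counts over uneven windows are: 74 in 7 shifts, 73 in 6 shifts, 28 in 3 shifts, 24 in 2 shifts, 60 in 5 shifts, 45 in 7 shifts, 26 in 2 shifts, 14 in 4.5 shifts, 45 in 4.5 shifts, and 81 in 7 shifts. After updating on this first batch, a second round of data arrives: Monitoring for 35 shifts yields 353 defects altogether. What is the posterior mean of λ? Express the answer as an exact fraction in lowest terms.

Total count: 74 + 73 + 28 + 24 + 60 + 45 + 26 + 14 + 45 + 81 = 470.
Total exposure: 7 + 6 + 3 + 2 + 5 + 7 + 2 + 4.5 + 4.5 + 7 = 48 shifts.
After the first batch: Gamma(22 + 470, 4 + 48) = Gamma(492, 52).
Total count 353 over total exposure 35 shifts.
After the second batch: Gamma(492 + 353, 52 + 35) = Gamma(845, 87).
Posterior mean = α'/β' = 845/87.

845/87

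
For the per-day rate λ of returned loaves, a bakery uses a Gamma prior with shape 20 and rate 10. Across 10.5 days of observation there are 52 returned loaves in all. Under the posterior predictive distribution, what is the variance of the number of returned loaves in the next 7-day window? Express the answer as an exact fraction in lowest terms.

Total count 52 over total exposure 10.5 days.
By Gamma–Poisson conjugacy, the posterior is Gamma(α + Σx, β + Σt) = Gamma(20 + 52, 10 + 10.5) = Gamma(72, 41/2).
The posterior predictive for a window of length T is Negative Binomial with variance T·α'·(β'+T)/β'² = 7·72·(55/2)/(1681/4) = 55440/1681.

55440/1681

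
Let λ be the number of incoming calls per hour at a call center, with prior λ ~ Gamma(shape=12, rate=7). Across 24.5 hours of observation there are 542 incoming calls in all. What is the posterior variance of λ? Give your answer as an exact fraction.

2216/3969

Total count 542 over total exposure 24.5 hours.
The Gamma prior is conjugate for the Poisson rate, so λ | data ~ Gamma(12+542, 7+24.5) = Gamma(554, 63/2).
Posterior variance = α'/β'² = 554/(3969/4) = 2216/3969.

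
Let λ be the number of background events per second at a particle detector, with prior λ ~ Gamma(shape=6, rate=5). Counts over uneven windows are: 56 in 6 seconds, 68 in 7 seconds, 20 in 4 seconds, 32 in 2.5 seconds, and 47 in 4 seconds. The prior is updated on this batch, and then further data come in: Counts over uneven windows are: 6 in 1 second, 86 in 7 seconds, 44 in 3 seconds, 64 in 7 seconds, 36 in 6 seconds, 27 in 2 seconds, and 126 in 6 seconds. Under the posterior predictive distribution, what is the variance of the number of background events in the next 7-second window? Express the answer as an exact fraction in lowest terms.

Total count: 56 + 68 + 20 + 32 + 47 = 223.
Total exposure: 6 + 7 + 4 + 2.5 + 4 = 23.5 seconds.
After the first batch: Gamma(6 + 223, 5 + 23.5) = Gamma(229, 57/2).
Total count: 6 + 86 + 44 + 64 + 36 + 27 + 126 = 389.
Total exposure: 1 + 7 + 3 + 7 + 6 + 2 + 6 = 32 seconds.
After the second batch: Gamma(229 + 389, 57/2 + 32) = Gamma(618, 121/2).
The posterior predictive for a window of length T is Negative Binomial with variance T·α'·(β'+T)/β'² = 7·618·(135/2)/(14641/4) = 1168020/14641.

1168020/14641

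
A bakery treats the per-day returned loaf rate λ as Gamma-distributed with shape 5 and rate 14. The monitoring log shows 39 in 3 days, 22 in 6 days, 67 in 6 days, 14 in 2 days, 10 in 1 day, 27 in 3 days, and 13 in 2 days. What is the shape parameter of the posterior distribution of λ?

197

Total count: 39 + 22 + 67 + 14 + 10 + 27 + 13 = 192.
Total exposure: 3 + 6 + 6 + 2 + 1 + 3 + 2 = 23 days.
Posterior: α' = 5 + 192 = 197, β' = 14 + 23 = 37.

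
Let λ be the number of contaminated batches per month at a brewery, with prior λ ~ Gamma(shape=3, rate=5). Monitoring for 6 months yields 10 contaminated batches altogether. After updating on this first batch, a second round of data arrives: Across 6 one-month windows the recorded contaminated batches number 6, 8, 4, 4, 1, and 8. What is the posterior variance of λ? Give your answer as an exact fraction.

Total count 10 over total exposure 6 months.
After the first batch: Gamma(3 + 10, 5 + 6) = Gamma(13, 11).
Total count: 6 + 8 + 4 + 4 + 1 + 8 = 31.
Total exposure: 6 months.
After the second batch: Gamma(13 + 31, 11 + 6) = Gamma(44, 17).
Posterior variance = α'/β'² = 44/289.

44/289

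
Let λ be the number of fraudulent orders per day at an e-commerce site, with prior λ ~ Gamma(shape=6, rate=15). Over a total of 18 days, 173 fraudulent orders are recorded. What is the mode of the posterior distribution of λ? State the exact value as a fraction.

178/33

Total count 173 over total exposure 18 days.
Posterior: α' = 6 + 173 = 179, β' = 15 + 18 = 33.
Posterior mode = (α'−1)/β' = 178/33.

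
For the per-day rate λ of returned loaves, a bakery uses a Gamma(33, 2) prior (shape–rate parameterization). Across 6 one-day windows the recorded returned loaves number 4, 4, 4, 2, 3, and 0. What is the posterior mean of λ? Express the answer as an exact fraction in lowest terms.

25/4

Total count: 4 + 4 + 4 + 2 + 3 + 0 = 17.
Total exposure: 6 days.
Gamma(α, β) with Poisson data over total exposure Σt gives posterior Gamma(α+Σx, β+Σt) = Gamma(50, 8).
Posterior mean = α'/β' = 50/8 = 25/4.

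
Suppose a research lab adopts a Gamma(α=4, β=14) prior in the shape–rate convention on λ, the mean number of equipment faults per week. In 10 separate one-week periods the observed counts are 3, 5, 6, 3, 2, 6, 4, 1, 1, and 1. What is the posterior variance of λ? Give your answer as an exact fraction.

1/16

Total count: 3 + 5 + 6 + 3 + 2 + 6 + 4 + 1 + 1 + 1 = 32.
Total exposure: 10 weeks.
Conjugate update: add total count to the shape and total exposure to the rate, giving Gamma(36, 24).
Posterior variance = α'/β'² = 36/576 = 1/16.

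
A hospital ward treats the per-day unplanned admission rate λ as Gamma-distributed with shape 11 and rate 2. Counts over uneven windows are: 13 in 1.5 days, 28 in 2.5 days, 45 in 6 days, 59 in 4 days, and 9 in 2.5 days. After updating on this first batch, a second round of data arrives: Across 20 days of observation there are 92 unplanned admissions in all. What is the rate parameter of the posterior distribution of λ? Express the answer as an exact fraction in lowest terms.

Total count: 13 + 28 + 45 + 59 + 9 = 154.
Total exposure: 1.5 + 2.5 + 6 + 4 + 2.5 = 16.5 days.
After the first batch: Gamma(11 + 154, 2 + 16.5) = Gamma(165, 37/2).
Total count 92 over total exposure 20 days.
After the second batch: Gamma(165 + 92, 37/2 + 20) = Gamma(257, 77/2).

77/2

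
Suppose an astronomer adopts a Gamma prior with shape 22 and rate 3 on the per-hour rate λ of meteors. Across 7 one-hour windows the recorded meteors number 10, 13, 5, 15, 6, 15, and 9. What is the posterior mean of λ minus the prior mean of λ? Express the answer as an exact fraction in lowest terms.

Total count: 10 + 13 + 5 + 15 + 6 + 15 + 9 = 73.
Total exposure: 7 hours.
The Gamma prior is conjugate for the Poisson rate, so λ | data ~ Gamma(22+73, 3+7) = Gamma(95, 10).
Posterior mean = 95/10 = 19/2; prior mean = 22/3 = 22/3. Difference = 19/2 − 22/3 = 13/6.

13/6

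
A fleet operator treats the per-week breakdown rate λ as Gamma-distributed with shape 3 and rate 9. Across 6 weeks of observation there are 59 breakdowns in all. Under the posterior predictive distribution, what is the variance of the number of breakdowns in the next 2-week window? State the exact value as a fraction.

Total count 59 over total exposure 6 weeks.
Posterior: α' = 3 + 59 = 62, β' = 9 + 6 = 15.
The posterior predictive for a window of length T is Negative Binomial with variance T·α'·(β'+T)/β'² = 2·62·17/225 = 2108/225.

2108/225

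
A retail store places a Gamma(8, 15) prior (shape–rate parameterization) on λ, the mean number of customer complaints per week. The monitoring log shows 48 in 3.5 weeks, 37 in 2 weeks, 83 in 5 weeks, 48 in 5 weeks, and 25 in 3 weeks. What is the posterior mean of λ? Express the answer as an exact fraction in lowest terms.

Total count: 48 + 37 + 83 + 48 + 25 = 241.
Total exposure: 3.5 + 2 + 5 + 5 + 3 = 18.5 weeks.
By Gamma–Poisson conjugacy, the posterior is Gamma(α + Σx, β + Σt) = Gamma(8 + 241, 15 + 18.5) = Gamma(249, 67/2).
Posterior mean = α'/β' = 249/(67/2) = 498/67.

498/67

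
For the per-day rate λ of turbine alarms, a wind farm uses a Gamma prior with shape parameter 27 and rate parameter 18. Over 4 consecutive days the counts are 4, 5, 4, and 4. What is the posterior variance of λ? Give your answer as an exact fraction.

1/11

Total count: 4 + 5 + 4 + 4 = 17.
Total exposure: 4 days.
Conjugate update: add total count to the shape and total exposure to the rate, giving Gamma(44, 22).
Posterior variance = α'/β'² = 44/484 = 1/11.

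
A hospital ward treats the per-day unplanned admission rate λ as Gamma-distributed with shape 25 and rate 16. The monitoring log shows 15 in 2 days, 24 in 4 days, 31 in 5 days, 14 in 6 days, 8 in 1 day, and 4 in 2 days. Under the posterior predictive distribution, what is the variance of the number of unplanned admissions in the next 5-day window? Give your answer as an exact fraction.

Total count: 15 + 24 + 31 + 14 + 8 + 4 = 96.
Total exposure: 2 + 4 + 5 + 6 + 1 + 2 = 20 days.
Posterior: α' = 25 + 96 = 121, β' = 16 + 20 = 36.
The posterior predictive for a window of length T is Negative Binomial with variance T·α'·(β'+T)/β'² = 5·121·41/1296 = 24805/1296.

24805/1296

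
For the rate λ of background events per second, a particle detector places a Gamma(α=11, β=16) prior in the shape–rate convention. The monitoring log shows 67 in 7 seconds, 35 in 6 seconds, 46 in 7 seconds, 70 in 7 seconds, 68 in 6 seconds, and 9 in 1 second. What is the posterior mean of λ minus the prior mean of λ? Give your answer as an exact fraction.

Total count: 67 + 35 + 46 + 70 + 68 + 9 = 295.
Total exposure: 7 + 6 + 7 + 7 + 6 + 1 = 34 seconds.
By Gamma–Poisson conjugacy, the posterior is Gamma(α + Σx, β + Σt) = Gamma(11 + 295, 16 + 34) = Gamma(306, 50).
Posterior mean = 306/50 = 153/25; prior mean = 11/16 = 11/16. Difference = 153/25 − 11/16 = 2173/400.

2173/400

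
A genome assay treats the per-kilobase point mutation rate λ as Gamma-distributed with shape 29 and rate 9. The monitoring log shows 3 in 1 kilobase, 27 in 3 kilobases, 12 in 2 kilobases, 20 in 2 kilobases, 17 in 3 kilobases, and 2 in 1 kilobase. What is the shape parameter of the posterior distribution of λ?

Total count: 3 + 27 + 12 + 20 + 17 + 2 = 81.
Total exposure: 1 + 3 + 2 + 2 + 3 + 1 = 12 kilobases.
Conjugate update: add total count to the shape and total exposure to the rate, giving Gamma(110, 21).

110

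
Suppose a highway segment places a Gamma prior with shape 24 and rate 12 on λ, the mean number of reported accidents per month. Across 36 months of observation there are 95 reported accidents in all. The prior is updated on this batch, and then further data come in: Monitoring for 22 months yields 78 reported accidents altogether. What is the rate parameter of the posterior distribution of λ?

Total count 95 over total exposure 36 months.
After the first batch: Gamma(24 + 95, 12 + 36) = Gamma(119, 48).
Total count 78 over total exposure 22 months.
After the second batch: Gamma(119 + 78, 48 + 22) = Gamma(197, 70).

70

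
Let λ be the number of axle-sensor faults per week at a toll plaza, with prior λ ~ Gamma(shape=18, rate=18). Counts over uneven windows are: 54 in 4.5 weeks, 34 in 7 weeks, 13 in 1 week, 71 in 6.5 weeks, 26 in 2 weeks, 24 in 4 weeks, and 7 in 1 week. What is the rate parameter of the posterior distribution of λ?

Total count: 54 + 34 + 13 + 71 + 26 + 24 + 7 = 229.
Total exposure: 4.5 + 7 + 1 + 6.5 + 2 + 4 + 1 = 26 weeks.
The Gamma prior is conjugate for the Poisson rate, so λ | data ~ Gamma(18+229, 18+26) = Gamma(247, 44).

44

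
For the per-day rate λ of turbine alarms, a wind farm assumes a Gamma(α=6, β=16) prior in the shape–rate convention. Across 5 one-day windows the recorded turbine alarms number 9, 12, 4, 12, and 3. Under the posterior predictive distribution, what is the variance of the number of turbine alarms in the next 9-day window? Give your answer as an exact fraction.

Total count: 9 + 12 + 4 + 12 + 3 = 40.
Total exposure: 5 days.
Conjugate update: add total count to the shape and total exposure to the rate, giving Gamma(46, 21).
The posterior predictive for a window of length T is Negative Binomial with variance T·α'·(β'+T)/β'² = 9·46·30/441 = 1380/49.

1380/49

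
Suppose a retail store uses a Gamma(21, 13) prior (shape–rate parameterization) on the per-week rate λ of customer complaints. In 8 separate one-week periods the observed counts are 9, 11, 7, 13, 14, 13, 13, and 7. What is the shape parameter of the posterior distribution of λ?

Total count: 9 + 11 + 7 + 13 + 14 + 13 + 13 + 7 = 87.
Total exposure: 8 weeks.
Gamma(α, β) with Poisson data over total exposure Σt gives posterior Gamma(α+Σx, β+Σt) = Gamma(108, 21).

108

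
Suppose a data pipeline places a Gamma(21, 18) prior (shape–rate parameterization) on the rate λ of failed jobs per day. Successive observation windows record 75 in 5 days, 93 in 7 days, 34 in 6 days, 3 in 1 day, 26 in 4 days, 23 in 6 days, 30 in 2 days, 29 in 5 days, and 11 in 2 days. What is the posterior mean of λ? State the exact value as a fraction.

345/56

Total count: 75 + 93 + 34 + 3 + 26 + 23 + 30 + 29 + 11 = 324.
Total exposure: 5 + 7 + 6 + 1 + 4 + 6 + 2 + 5 + 2 = 38 days.
Conjugate update: add total count to the shape and total exposure to the rate, giving Gamma(345, 56).
Posterior mean = α'/β' = 345/56.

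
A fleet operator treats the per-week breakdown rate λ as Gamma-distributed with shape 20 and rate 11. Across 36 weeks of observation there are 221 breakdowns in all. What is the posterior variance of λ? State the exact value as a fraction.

Total count 221 over total exposure 36 weeks.
Conjugate update: add total count to the shape and total exposure to the rate, giving Gamma(241, 47).
Posterior variance = α'/β'² = 241/2209.

241/2209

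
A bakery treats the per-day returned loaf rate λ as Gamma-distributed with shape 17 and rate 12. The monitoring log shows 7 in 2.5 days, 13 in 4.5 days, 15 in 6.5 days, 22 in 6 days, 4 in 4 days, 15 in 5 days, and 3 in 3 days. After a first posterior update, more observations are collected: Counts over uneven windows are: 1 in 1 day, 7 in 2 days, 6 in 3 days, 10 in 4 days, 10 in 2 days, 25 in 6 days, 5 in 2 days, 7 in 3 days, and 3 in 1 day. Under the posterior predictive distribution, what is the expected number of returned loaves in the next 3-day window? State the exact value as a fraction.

Total count: 7 + 13 + 15 + 22 + 4 + 15 + 3 = 79.
Total exposure: 2.5 + 4.5 + 6.5 + 6 + 4 + 5 + 3 = 31.5 days.
After the first batch: Gamma(17 + 79, 12 + 31.5) = Gamma(96, 87/2).
Total count: 1 + 7 + 6 + 10 + 10 + 25 + 5 + 7 + 3 = 74.
Total exposure: 1 + 2 + 3 + 4 + 2 + 6 + 2 + 3 + 1 = 24 days.
After the second batch: Gamma(96 + 74, 87/2 + 24) = Gamma(170, 135/2).
Predictive mean over a 3-day window = T·E[λ|data] = 3·170/(135/2) = 68/9.

68/9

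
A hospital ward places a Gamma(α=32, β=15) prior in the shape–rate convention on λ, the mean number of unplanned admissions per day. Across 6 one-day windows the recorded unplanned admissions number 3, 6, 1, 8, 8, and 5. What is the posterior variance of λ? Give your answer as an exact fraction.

1/7

Total count: 3 + 6 + 1 + 8 + 8 + 5 = 31.
Total exposure: 6 days.
The Gamma prior is conjugate for the Poisson rate, so λ | data ~ Gamma(32+31, 15+6) = Gamma(63, 21).
Posterior variance = α'/β'² = 63/441 = 1/7.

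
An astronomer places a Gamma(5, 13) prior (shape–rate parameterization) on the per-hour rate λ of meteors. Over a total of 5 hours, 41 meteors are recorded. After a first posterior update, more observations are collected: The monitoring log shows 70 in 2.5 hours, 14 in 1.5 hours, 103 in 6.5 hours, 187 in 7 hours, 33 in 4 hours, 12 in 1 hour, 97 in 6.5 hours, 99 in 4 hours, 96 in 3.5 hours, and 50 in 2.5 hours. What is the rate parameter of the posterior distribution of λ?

Total count 41 over total exposure 5 hours.
After the first batch: Gamma(5 + 41, 13 + 5) = Gamma(46, 18).
Total count: 70 + 14 + 103 + 187 + 33 + 12 + 97 + 99 + 96 + 50 = 761.
Total exposure: 2.5 + 1.5 + 6.5 + 7 + 4 + 1 + 6.5 + 4 + 3.5 + 2.5 = 39 hours.
After the second batch: Gamma(46 + 761, 18 + 39) = Gamma(807, 57).

57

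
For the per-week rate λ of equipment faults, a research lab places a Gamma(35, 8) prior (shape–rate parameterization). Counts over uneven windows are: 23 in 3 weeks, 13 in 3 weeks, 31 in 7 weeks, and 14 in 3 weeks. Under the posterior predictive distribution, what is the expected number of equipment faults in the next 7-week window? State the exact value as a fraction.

Total count: 23 + 13 + 31 + 14 = 81.
Total exposure: 3 + 3 + 7 + 3 = 16 weeks.
Posterior: α' = 35 + 81 = 116, β' = 8 + 16 = 24.
Predictive mean over a 7-week window = T·E[λ|data] = 7·116/24 = 203/6.

203/6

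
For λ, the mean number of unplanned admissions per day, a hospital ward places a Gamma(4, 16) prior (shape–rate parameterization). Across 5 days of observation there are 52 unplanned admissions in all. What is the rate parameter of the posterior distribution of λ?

21

Total count 52 over total exposure 5 days.
The Gamma prior is conjugate for the Poisson rate, so λ | data ~ Gamma(4+52, 16+5) = Gamma(56, 21).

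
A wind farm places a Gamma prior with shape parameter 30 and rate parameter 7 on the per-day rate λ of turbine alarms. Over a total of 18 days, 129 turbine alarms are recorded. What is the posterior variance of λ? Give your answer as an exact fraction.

Total count 129 over total exposure 18 days.
Gamma(α, β) with Poisson data over total exposure Σt gives posterior Gamma(α+Σx, β+Σt) = Gamma(159, 25).
Posterior variance = α'/β'² = 159/625.

159/625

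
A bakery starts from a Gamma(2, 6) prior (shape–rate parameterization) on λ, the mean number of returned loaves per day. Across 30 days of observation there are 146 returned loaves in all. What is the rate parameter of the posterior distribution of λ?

Total count 146 over total exposure 30 days.
By Gamma–Poisson conjugacy, the posterior is Gamma(α + Σx, β + Σt) = Gamma(2 + 146, 6 + 30) = Gamma(148, 36).

36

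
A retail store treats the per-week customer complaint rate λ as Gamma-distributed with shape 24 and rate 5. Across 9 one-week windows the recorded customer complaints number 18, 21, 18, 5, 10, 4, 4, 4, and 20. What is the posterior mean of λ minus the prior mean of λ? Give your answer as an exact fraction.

Total count: 18 + 21 + 18 + 5 + 10 + 4 + 4 + 4 + 20 = 104.
Total exposure: 9 weeks.
Gamma(α, β) with Poisson data over total exposure Σt gives posterior Gamma(α+Σx, β+Σt) = Gamma(128, 14).
Posterior mean = 128/14 = 64/7; prior mean = 24/5 = 24/5. Difference = 64/7 − 24/5 = 152/35.

152/35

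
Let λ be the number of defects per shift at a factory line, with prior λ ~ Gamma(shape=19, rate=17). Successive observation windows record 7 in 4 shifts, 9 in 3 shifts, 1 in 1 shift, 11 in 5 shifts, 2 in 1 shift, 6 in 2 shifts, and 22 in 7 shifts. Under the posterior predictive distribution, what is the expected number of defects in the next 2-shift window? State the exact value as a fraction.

Total count: 7 + 9 + 1 + 11 + 2 + 6 + 22 = 58.
Total exposure: 4 + 3 + 1 + 5 + 1 + 2 + 7 = 23 shifts.
Posterior: α' = 19 + 58 = 77, β' = 17 + 23 = 40.
Predictive mean over a 2-shift window = T·E[λ|data] = 2·77/40 = 77/20.

77/20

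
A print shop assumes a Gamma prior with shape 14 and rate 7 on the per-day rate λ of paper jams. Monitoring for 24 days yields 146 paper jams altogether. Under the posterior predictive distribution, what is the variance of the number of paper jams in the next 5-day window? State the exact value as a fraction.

28800/961

Total count 146 over total exposure 24 days.
Gamma(α, β) with Poisson data over total exposure Σt gives posterior Gamma(α+Σx, β+Σt) = Gamma(160, 31).
The posterior predictive for a window of length T is Negative Binomial with variance T·α'·(β'+T)/β'² = 5·160·36/961 = 28800/961.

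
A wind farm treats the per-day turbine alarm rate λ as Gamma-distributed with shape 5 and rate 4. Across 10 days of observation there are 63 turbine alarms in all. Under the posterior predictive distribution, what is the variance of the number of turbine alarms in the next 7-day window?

Total count 63 over total exposure 10 days.
By Gamma–Poisson conjugacy, the posterior is Gamma(α + Σx, β + Σt) = Gamma(5 + 63, 4 + 10) = Gamma(68, 14).
The posterior predictive for a window of length T is Negative Binomial with variance T·α'·(β'+T)/β'² = 7·68·21/196 = 51.

51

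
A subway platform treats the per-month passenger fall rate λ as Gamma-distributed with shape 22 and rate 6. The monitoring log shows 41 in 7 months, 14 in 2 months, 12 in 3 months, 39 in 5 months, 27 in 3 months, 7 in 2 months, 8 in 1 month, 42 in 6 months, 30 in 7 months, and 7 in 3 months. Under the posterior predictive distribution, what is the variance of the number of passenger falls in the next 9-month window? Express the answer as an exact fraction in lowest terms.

Total count: 41 + 14 + 12 + 39 + 27 + 7 + 8 + 42 + 30 + 7 = 227.
Total exposure: 7 + 2 + 3 + 5 + 3 + 2 + 1 + 6 + 7 + 3 = 39 months.
Posterior: α' = 22 + 227 = 249, β' = 6 + 39 = 45.
The posterior predictive for a window of length T is Negative Binomial with variance T·α'·(β'+T)/β'² = 9·249·54/2025 = 1494/25.

1494/25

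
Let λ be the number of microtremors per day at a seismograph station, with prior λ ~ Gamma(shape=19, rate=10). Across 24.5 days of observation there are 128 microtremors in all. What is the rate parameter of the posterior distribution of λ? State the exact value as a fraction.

Total count 128 over total exposure 24.5 days.
By Gamma–Poisson conjugacy, the posterior is Gamma(α + Σx, β + Σt) = Gamma(19 + 128, 10 + 24.5) = Gamma(147, 69/2).

69/2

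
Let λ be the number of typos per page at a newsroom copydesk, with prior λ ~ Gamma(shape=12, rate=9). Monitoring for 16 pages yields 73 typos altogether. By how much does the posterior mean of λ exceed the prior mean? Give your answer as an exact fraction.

31/15

Total count 73 over total exposure 16 pages.
The Gamma prior is conjugate for the Poisson rate, so λ | data ~ Gamma(12+73, 9+16) = Gamma(85, 25).
Posterior mean = 85/25 = 17/5; prior mean = 12/9 = 4/3. Difference = 17/5 − 4/3 = 31/15.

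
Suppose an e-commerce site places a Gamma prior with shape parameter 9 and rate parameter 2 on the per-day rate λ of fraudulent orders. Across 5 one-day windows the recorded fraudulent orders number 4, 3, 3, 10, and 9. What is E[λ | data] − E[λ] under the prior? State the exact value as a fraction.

Total count: 4 + 3 + 3 + 10 + 9 = 29.
Total exposure: 5 days.
Conjugate update: add total count to the shape and total exposure to the rate, giving Gamma(38, 7).
Posterior mean = 38/7 = 38/7; prior mean = 9/2 = 9/2. Difference = 38/7 − 9/2 = 13/14.

13/14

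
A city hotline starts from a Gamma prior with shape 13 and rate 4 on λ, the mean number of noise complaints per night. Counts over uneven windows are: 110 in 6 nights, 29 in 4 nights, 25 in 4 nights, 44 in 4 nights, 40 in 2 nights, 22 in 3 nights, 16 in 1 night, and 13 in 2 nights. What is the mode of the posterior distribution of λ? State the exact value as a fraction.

Total count: 110 + 29 + 25 + 44 + 40 + 22 + 16 + 13 = 299.
Total exposure: 6 + 4 + 4 + 4 + 2 + 3 + 1 + 2 = 26 nights.
The Gamma prior is conjugate for the Poisson rate, so λ | data ~ Gamma(13+299, 4+26) = Gamma(312, 30).
Posterior mode = (α'−1)/β' = 311/30.

311/30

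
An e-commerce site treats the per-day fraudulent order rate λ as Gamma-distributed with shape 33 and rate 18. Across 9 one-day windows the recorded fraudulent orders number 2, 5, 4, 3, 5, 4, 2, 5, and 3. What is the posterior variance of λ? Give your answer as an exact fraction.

22/243

Total count: 2 + 5 + 4 + 3 + 5 + 4 + 2 + 5 + 3 = 33.
Total exposure: 9 days.
The Gamma prior is conjugate for the Poisson rate, so λ | data ~ Gamma(33+33, 18+9) = Gamma(66, 27).
Posterior variance = α'/β'² = 66/729 = 22/243.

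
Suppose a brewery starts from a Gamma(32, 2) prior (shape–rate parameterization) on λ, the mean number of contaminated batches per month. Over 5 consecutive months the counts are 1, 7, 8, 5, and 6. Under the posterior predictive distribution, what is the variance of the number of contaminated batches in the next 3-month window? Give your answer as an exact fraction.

1770/49

Total count: 1 + 7 + 8 + 5 + 6 = 27.
Total exposure: 5 months.
Conjugate update: add total count to the shape and total exposure to the rate, giving Gamma(59, 7).
The posterior predictive for a window of length T is Negative Binomial with variance T·α'·(β'+T)/β'² = 3·59·10/49 = 1770/49.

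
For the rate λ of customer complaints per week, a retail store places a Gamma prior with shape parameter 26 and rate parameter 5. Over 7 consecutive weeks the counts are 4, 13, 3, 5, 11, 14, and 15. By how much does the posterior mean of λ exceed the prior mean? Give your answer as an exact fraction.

143/60

Total count: 4 + 13 + 3 + 5 + 11 + 14 + 15 = 65.
Total exposure: 7 weeks.
Conjugate update: add total count to the shape and total exposure to the rate, giving Gamma(91, 12).
Posterior mean = 91/12 = 91/12; prior mean = 26/5 = 26/5. Difference = 91/12 − 26/5 = 143/60.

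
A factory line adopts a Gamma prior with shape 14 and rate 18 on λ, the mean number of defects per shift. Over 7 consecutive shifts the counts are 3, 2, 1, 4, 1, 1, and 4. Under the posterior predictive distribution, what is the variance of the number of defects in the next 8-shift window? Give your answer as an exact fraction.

Total count: 3 + 2 + 1 + 4 + 1 + 1 + 4 = 16.
Total exposure: 7 shifts.
Conjugate update: add total count to the shape and total exposure to the rate, giving Gamma(30, 25).
The posterior predictive for a window of length T is Negative Binomial with variance T·α'·(β'+T)/β'² = 8·30·33/625 = 1584/125.

1584/125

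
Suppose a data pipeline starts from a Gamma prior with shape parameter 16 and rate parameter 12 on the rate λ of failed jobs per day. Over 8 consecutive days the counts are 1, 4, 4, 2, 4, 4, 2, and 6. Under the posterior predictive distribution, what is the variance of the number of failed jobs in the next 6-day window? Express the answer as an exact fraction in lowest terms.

1677/100

Total count: 1 + 4 + 4 + 2 + 4 + 4 + 2 + 6 = 27.
Total exposure: 8 days.
Gamma(α, β) with Poisson data over total exposure Σt gives posterior Gamma(α+Σx, β+Σt) = Gamma(43, 20).
The posterior predictive for a window of length T is Negative Binomial with variance T·α'·(β'+T)/β'² = 6·43·26/400 = 1677/100.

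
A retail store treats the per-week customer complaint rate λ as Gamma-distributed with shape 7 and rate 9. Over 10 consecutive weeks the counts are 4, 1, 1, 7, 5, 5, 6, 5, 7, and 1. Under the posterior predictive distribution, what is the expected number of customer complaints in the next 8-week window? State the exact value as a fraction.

Total count: 4 + 1 + 1 + 7 + 5 + 5 + 6 + 5 + 7 + 1 = 42.
Total exposure: 10 weeks.
The Gamma prior is conjugate for the Poisson rate, so λ | data ~ Gamma(7+42, 9+10) = Gamma(49, 19).
Predictive mean over an 8-week window = T·E[λ|data] = 8·49/19 = 392/19.

392/19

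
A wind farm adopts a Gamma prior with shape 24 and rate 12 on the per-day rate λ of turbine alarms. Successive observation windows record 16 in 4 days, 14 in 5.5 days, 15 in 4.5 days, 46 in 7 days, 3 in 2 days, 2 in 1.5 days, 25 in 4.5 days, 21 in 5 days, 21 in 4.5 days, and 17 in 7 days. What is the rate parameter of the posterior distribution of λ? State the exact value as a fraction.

115/2

Total count: 16 + 14 + 15 + 46 + 3 + 2 + 25 + 21 + 21 + 17 = 180.
Total exposure: 4 + 5.5 + 4.5 + 7 + 2 + 1.5 + 4.5 + 5 + 4.5 + 7 = 45.5 days.
Posterior: α' = 24 + 180 = 204, β' = 12 + 45.5 = 115/2.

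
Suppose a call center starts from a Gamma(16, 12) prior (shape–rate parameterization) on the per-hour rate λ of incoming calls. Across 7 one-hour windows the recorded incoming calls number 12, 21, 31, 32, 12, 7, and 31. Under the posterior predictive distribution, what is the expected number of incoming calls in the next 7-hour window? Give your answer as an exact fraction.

Total count: 12 + 21 + 31 + 32 + 12 + 7 + 31 = 146.
Total exposure: 7 hours.
Posterior: α' = 16 + 146 = 162, β' = 12 + 7 = 19.
Predictive mean over a 7-hour window = T·E[λ|data] = 7·162/19 = 1134/19.

1134/19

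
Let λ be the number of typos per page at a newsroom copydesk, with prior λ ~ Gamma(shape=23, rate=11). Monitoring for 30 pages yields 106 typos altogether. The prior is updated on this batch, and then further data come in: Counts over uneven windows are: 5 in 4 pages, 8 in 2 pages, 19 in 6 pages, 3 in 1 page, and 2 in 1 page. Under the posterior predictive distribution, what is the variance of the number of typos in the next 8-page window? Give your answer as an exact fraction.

83664/3025

Total count 106 over total exposure 30 pages.
After the first batch: Gamma(23 + 106, 11 + 30) = Gamma(129, 41).
Total count: 5 + 8 + 19 + 3 + 2 = 37.
Total exposure: 4 + 2 + 6 + 1 + 1 = 14 pages.
After the second batch: Gamma(129 + 37, 41 + 14) = Gamma(166, 55).
The posterior predictive for a window of length T is Negative Binomial with variance T·α'·(β'+T)/β'² = 8·166·63/3025 = 83664/3025.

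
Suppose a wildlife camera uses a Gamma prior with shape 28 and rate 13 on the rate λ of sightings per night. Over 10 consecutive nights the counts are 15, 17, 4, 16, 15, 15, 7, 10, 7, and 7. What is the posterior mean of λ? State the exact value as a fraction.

Total count: 15 + 17 + 4 + 16 + 15 + 15 + 7 + 10 + 7 + 7 = 113.
Total exposure: 10 nights.
Gamma(α, β) with Poisson data over total exposure Σt gives posterior Gamma(α+Σx, β+Σt) = Gamma(141, 23).
Posterior mean = α'/β' = 141/23.

141/23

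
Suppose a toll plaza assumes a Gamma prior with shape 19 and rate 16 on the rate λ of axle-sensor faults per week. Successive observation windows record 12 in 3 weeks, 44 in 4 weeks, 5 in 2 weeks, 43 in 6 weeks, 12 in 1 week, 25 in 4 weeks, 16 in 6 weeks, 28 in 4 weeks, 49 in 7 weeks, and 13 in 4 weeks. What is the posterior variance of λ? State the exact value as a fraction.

Total count: 12 + 44 + 5 + 43 + 12 + 25 + 16 + 28 + 49 + 13 = 247.
Total exposure: 3 + 4 + 2 + 6 + 1 + 4 + 6 + 4 + 7 + 4 = 41 weeks.
The Gamma prior is conjugate for the Poisson rate, so λ | data ~ Gamma(19+247, 16+41) = Gamma(266, 57).
Posterior variance = α'/β'² = 266/3249 = 14/171.

14/171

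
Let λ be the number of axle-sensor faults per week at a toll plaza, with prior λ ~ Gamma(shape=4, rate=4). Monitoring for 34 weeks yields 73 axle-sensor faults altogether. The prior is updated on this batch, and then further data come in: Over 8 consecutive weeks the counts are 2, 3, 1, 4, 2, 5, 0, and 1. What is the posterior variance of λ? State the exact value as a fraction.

95/2116

Total count 73 over total exposure 34 weeks.
After the first batch: Gamma(4 + 73, 4 + 34) = Gamma(77, 38).
Total count: 2 + 3 + 1 + 4 + 2 + 5 + 0 + 1 = 18.
Total exposure: 8 weeks.
After the second batch: Gamma(77 + 18, 38 + 8) = Gamma(95, 46).
Posterior variance = α'/β'² = 95/2116.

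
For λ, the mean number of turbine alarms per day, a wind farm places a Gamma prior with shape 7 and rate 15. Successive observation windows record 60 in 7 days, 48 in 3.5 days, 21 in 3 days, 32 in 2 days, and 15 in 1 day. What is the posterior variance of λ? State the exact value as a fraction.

Total count: 60 + 48 + 21 + 32 + 15 = 176.
Total exposure: 7 + 3.5 + 3 + 2 + 1 = 16.5 days.
Gamma(α, β) with Poisson data over total exposure Σt gives posterior Gamma(α+Σx, β+Σt) = Gamma(183, 63/2).
Posterior variance = α'/β'² = 183/(3969/4) = 244/1323.

244/1323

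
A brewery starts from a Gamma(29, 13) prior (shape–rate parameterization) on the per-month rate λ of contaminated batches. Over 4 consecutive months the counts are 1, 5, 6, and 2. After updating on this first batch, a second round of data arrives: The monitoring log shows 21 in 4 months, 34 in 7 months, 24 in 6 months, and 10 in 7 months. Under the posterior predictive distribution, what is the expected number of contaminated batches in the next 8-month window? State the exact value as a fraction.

1056/41

Total count: 1 + 5 + 6 + 2 = 14.
Total exposure: 4 months.
After the first batch: Gamma(29 + 14, 13 + 4) = Gamma(43, 17).
Total count: 21 + 34 + 24 + 10 = 89.
Total exposure: 4 + 7 + 6 + 7 = 24 months.
After the second batch: Gamma(43 + 89, 17 + 24) = Gamma(132, 41).
Predictive mean over an 8-month window = T·E[λ|data] = 8·132/41 = 1056/41.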